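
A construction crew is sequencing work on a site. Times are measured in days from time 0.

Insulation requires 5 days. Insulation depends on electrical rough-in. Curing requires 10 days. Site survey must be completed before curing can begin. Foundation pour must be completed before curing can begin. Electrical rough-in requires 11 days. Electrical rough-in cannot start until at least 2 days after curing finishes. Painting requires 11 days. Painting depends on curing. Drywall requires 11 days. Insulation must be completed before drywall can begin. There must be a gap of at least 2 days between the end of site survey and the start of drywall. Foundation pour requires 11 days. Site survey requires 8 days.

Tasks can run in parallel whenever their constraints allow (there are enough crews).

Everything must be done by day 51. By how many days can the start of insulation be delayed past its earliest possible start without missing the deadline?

1

Foundation pour has no prerequisites, so it starts at day 0 and finishes at day 11.
Site survey can start immediately at day 0; it finishes at day 8.
For curing: site survey (finishes day 8); foundation pour (finishes day 11). Taking the maximum gives a start of day 11, and it finishes at 11 + 10 = day 21.
After curing (finishes day 21, plus 2-day gap → day 23), electrical rough-in can start at day 23 and finishes at day 34.
Insulation waits on electrical rough-in (finishes day 34), so it starts at day 34 and finishes at 34 + 5 = day 39.

Working backward from the deadline:
To finish by day 51, drywall (duration 11) must start no later than day 40.
Insulation feeds into drywall (must start by day 40); so insulation must finish by day 40 and therefore start by day 35.
So insulation can start as early as day 34 and as late as day 35, giving 35 − 34 = 1 day of slack.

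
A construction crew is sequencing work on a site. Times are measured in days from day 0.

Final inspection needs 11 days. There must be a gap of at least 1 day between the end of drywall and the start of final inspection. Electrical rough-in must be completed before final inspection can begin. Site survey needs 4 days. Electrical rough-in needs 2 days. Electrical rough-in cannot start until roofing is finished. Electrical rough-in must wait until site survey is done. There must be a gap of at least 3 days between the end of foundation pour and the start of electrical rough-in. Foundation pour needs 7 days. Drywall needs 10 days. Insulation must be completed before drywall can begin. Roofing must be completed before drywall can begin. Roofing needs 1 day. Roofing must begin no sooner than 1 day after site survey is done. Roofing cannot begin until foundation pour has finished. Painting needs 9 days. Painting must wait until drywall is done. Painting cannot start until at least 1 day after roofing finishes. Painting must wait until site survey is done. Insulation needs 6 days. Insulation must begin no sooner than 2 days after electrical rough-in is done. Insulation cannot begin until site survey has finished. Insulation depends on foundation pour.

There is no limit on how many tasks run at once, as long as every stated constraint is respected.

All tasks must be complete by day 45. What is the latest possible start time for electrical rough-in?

13

To finish by day 45, painting (duration 9) must start no later than day 36.
Final inspection has no dependents, so it just needs to finish by day 45. Starting by 45 − 11 = day 34 achieves that.
Drywall must finish in time for painting (must start by day 36); final inspection (must start by day 34, minus 1-day gap → day 33). The tightest is day 33, so drywall must start by 33 − 10 = day 23.
Since drywall (must start by day 23) depends on it, insulation must finish by day 23. Backing off its 6-day duration gives a latest start of day 17.
Electrical rough-in must finish in time for insulation (must start by day 17, minus 2-day gap → day 15); final inspection (must start by day 34). The tightest is day 15, so electrical rough-in must start by 15 − 2 = day 13.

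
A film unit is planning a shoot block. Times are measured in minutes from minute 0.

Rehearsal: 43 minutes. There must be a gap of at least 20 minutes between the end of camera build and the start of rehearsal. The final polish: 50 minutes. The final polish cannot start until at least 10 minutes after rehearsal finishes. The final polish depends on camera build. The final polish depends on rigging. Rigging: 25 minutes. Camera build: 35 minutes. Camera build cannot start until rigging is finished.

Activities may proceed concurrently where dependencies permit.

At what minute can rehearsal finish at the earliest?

Rigging has no prerequisites, so it starts at minute 0 and finishes at minute 25.
Camera build cannot begin until rigging (finishes minute 25). It runs from minute 25 to 25 + 35 = minute 60.
After camera build (finishes minute 60, plus 20-minute gap → minute 80), rehearsal can start at minute 80 and finishes at minute 123.

123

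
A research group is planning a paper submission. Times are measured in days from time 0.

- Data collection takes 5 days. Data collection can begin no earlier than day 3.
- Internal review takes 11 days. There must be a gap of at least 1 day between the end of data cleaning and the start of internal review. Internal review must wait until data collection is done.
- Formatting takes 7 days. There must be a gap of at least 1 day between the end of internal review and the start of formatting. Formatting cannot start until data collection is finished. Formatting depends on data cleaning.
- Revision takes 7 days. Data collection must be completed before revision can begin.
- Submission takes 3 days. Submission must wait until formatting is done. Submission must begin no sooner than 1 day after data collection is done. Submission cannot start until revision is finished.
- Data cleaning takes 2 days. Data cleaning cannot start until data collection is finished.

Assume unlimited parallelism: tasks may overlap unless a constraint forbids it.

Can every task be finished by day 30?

Data collection waits on its own release at day 3, so it starts at day 3 and finishes at 3 + 5 = day 8.
After data collection (finishes day 8), revision can start at day 8 and finishes at day 15.
Data cleaning cannot begin until data collection (finishes day 8). It runs from day 8 to 8 + 2 = day 10.
Internal review cannot start until data cleaning (finishes day 10, plus 1-day gap → day 11); data collection (finishes day 8). The controlling bound is day 11, so internal review finishes at 11 + 11 = day 22.
Formatting needs all of internal review (finishes day 22, plus 1-day gap → day 23); data collection (finishes day 8); data cleaning (finishes day 10). That puts its earliest start at day 23; it finishes at 23 + 7 = day 30.
Submission needs all of formatting (finishes day 30); data collection (finishes day 8, plus 1-day gap → day 9); revision (finishes day 15). That puts its earliest start at day 30; it finishes at 30 + 3 = day 33.
The earliest everything can be done is day 33, which is after the deadline of 30, so it is not possible.

No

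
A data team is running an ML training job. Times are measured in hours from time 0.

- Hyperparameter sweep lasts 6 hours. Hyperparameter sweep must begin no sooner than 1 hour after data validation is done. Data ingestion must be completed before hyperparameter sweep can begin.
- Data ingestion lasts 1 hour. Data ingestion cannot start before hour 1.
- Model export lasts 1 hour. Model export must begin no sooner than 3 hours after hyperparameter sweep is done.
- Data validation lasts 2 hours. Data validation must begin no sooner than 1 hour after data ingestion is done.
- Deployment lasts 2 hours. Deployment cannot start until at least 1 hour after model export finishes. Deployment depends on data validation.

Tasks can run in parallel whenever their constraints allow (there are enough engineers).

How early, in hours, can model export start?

Data ingestion waits on its own release at hour 1, so it starts at hour 1 and finishes at 1 + 1 = hour 2.
After data ingestion (finishes hour 2, plus 1-hour gap → hour 3), data validation can start at hour 3 and finishes at hour 5.
For hyperparameter sweep: data validation (finishes hour 5, plus 1-hour gap → hour 6); data ingestion (finishes hour 2). Taking the maximum gives a start of hour 6, and it finishes at 6 + 6 = hour 12.
Model export waits on hyperparameter sweep (finishes hour 12, plus 3-hour gap → hour 15), so the earliest it can start is hour 15.

15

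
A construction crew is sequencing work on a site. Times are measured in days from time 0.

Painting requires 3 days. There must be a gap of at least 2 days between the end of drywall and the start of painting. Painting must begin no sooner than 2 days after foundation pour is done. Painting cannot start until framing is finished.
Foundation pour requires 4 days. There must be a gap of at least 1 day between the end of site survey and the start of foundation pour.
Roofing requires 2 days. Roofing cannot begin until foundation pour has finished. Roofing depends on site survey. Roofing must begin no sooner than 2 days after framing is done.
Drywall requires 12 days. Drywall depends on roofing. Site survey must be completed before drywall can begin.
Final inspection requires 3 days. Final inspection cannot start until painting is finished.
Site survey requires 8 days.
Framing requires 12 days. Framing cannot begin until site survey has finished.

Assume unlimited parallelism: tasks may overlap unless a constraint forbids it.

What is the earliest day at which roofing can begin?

22

Site survey can start immediately at day 0; it finishes at day 8.
Framing waits on site survey (finishes day 8), so it starts at day 8 and finishes at 8 + 12 = day 20.
After site survey (finishes day 8, plus 1-day gap → day 9), foundation pour can start at day 9 and finishes at day 13.
Roofing waits on foundation pour (finishes day 13); site survey (finishes day 8); framing (finishes day 20, plus 2-day gap → day 22). The latest of these is day 22, which is the earliest roofing can start.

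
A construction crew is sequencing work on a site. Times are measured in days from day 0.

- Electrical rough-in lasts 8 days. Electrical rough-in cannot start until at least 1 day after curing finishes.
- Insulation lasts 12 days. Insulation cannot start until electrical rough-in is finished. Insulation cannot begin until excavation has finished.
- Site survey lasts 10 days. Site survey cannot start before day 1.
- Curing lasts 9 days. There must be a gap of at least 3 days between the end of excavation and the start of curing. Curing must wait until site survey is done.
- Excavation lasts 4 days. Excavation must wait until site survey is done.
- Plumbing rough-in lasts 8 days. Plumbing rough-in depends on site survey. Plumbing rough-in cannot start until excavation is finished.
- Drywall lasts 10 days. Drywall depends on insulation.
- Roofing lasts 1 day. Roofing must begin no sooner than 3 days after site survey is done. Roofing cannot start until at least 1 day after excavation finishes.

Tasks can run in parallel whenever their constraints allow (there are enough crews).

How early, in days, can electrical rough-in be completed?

36

Site survey cannot begin until its own release at day 1. It runs from day 1 to 1 + 10 = day 11.
Excavation waits on site survey (finishes day 11), so it starts at day 11 and finishes at 11 + 4 = day 15.
Curing has to wait for excavation (finishes day 15, plus 3-day gap → day 18); site survey (finishes day 11). The latest of these is day 18, so curing runs day 18 to 18 + 9 = day 27.
Electrical rough-in cannot begin until curing (finishes day 27, plus 1-day gap → day 28). It runs from day 28 to 28 + 8 = day 36.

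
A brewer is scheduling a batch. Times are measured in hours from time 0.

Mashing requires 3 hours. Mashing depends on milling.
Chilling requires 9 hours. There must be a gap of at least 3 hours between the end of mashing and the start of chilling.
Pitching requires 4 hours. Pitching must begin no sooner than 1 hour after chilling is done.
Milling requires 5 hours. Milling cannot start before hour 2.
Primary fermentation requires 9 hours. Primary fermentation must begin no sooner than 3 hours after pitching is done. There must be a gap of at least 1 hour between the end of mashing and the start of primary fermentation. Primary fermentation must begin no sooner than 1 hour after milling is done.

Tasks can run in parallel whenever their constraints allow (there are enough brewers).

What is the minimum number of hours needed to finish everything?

Milling waits on its own release at hour 2, so it starts at hour 2 and finishes at 2 + 5 = hour 7.
Mashing waits on milling (finishes hour 7), so it starts at hour 7 and finishes at 7 + 3 = hour 10.
Chilling waits on mashing (finishes hour 10, plus 3-hour gap → hour 13), so it starts at hour 13 and finishes at 13 + 9 = hour 22.
Pitching waits on chilling (finishes hour 22, plus 1-hour gap → hour 23), so it starts at hour 23 and finishes at 23 + 4 = hour 27.
For primary fermentation: pitching (finishes hour 27, plus 3-hour gap → hour 30); mashing (finishes hour 10, plus 1-hour gap → hour 11); milling (finishes hour 7, plus 1-hour gap → hour 8). Taking the maximum gives a start of hour 30, and it finishes at 30 + 9 = hour 39.
All tasks are finished once the last one completes. Finish times: Milling at 7, Mashing at 10, Chilling at 22, Pitching at 27, Primary fermentation at 39. The latest is hour 39.

39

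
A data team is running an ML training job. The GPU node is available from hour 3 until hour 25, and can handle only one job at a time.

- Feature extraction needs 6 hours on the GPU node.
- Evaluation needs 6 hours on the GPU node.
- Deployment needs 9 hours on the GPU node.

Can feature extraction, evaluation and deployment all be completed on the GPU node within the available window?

The GPU node window is 25 − 3 = 22 hours.
Running back to back, the jobs need 6 + 6 + 9 = 21 hours on the GPU node.
Since 21 ≤ 22, they fit within the window.

Yes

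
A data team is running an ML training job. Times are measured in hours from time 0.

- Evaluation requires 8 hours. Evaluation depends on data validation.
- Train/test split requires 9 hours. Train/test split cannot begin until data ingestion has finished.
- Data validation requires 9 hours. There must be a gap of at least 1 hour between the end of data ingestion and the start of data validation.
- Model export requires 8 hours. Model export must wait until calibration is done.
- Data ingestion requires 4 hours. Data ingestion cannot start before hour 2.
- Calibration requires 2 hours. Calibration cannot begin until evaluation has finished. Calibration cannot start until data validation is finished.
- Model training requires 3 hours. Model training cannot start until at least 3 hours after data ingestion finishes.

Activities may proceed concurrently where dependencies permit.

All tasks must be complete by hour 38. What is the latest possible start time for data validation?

Model export must finish by hour 38; it takes 8 hours, so it must start by 38 − 8 = hour 30.
Calibration has to be done before model export (must start by hour 30). That means finishing by hour 30, i.e. starting by 30 − 2 = hour 28.
Evaluation must finish before calibration (must start by hour 28). With an 8-hour duration, evaluation must start by 28 − 8 = hour 20.
Data validation must finish in time for evaluation (must start by hour 20); calibration (must start by hour 28). The tightest is hour 20, so data validation must start by 20 − 9 = hour 11.

11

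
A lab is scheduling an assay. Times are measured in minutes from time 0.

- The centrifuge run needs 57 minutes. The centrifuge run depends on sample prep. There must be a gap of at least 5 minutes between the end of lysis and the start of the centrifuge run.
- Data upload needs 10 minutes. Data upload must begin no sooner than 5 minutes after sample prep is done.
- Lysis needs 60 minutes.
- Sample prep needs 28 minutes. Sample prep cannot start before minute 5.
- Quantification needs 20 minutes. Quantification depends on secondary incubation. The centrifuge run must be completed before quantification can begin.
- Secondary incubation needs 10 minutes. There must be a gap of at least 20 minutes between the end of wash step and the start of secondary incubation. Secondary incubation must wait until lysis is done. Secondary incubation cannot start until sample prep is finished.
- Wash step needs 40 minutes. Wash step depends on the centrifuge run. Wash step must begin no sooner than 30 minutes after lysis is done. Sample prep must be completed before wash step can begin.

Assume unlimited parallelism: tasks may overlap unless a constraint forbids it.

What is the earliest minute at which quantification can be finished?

Lysis can start immediately at minute 0; it finishes at minute 60.
After its own release at minute 5, sample prep can start at minute 5 and finishes at minute 33.
The centrifuge run needs all of sample prep (finishes minute 33); lysis (finishes minute 60, plus 5-minute gap → minute 65). That puts its earliest start at minute 65; it finishes at 65 + 57 = minute 122.
For wash step: the centrifuge run (finishes minute 122); lysis (finishes minute 60, plus 30-minute gap → minute 90); sample prep (finishes minute 33). Taking the maximum gives a start of minute 122, and it finishes at 122 + 40 = minute 162.
For secondary incubation: wash step (finishes minute 162, plus 20-minute gap → minute 182); lysis (finishes minute 60); sample prep (finishes minute 33). Taking the maximum gives a start of minute 182, and it finishes at 182 + 10 = minute 192.
Quantification needs all of secondary incubation (finishes minute 192); the centrifuge run (finishes minute 122). That puts its earliest start at minute 192; it finishes at 192 + 20 = minute 212.

212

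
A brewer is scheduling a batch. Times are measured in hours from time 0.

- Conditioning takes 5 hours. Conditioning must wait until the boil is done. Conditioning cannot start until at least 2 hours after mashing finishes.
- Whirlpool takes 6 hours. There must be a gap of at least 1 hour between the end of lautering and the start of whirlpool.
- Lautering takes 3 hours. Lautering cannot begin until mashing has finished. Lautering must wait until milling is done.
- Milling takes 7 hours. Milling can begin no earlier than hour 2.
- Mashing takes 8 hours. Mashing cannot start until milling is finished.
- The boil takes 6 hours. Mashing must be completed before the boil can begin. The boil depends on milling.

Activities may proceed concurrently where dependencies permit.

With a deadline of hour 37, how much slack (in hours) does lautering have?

10

After its own release at hour 2, milling can start at hour 2 and finishes at hour 9.
Mashing cannot begin until milling (finishes hour 9). It runs from hour 9 to 9 + 8 = hour 17.
Lautering cannot start until mashing (finishes hour 17); milling (finishes hour 9). The controlling bound is hour 17, so lautering finishes at 17 + 3 = hour 20.

Working backward from the deadline:
To finish by hour 37, whirlpool (duration 6) must start no later than hour 31.
Since whirlpool (must start by hour 31, minus 1-hour gap → hour 30) depends on it, lautering must finish by hour 30. Backing off its 3-hour duration gives a latest start of hour 27.
So lautering can start as early as hour 17 and as late as hour 27, giving 27 − 17 = 10 hours of slack.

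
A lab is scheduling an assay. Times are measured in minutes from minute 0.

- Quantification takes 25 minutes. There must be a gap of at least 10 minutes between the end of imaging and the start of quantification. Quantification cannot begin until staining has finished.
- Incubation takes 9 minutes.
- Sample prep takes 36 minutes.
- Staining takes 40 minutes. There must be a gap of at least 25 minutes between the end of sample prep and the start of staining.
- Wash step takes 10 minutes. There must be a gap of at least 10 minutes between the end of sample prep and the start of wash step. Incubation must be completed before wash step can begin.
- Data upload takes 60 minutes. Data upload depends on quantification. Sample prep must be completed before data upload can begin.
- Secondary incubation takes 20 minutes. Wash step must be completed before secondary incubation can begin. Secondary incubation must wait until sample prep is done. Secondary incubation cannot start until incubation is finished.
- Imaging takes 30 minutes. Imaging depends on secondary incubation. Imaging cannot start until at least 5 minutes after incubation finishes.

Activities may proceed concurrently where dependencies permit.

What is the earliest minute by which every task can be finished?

201

Incubation has no prerequisites, so it starts at minute 0 and finishes at minute 9.
Sample prep has no prerequisites, so it starts at minute 0 and finishes at minute 36.
Staining cannot begin until sample prep (finishes minute 36, plus 25-minute gap → minute 61). It runs from minute 61 to 61 + 40 = minute 101.
Wash step has to wait for sample prep (finishes minute 36, plus 10-minute gap → minute 46); incubation (finishes minute 9). The latest of these is minute 46, so wash step runs minute 46 to 46 + 10 = minute 56.
Secondary incubation needs all of wash step (finishes minute 56); sample prep (finishes minute 36); incubation (finishes minute 9). That puts its earliest start at minute 56; it finishes at 56 + 20 = minute 76.
Imaging cannot start until secondary incubation (finishes minute 76); incubation (finishes minute 9, plus 5-minute gap → minute 14). The controlling bound is minute 76, so imaging finishes at 76 + 30 = minute 106.
For quantification: imaging (finishes minute 106, plus 10-minute gap → minute 116); staining (finishes minute 101). Taking the maximum gives a start of minute 116, and it finishes at 116 + 25 = minute 141.
Data upload has to wait for quantification (finishes minute 141); sample prep (finishes minute 36). The latest of these is minute 141, so data upload runs minute 141 to 141 + 60 = minute 201.
All tasks are finished once the last one completes. Finish times: Sample prep at 36, Incubation at 9, Wash step at 56, Staining at 101, Secondary incubation at 76, Imaging at 106, Quantification at 141, Data upload at 201. The latest is minute 201.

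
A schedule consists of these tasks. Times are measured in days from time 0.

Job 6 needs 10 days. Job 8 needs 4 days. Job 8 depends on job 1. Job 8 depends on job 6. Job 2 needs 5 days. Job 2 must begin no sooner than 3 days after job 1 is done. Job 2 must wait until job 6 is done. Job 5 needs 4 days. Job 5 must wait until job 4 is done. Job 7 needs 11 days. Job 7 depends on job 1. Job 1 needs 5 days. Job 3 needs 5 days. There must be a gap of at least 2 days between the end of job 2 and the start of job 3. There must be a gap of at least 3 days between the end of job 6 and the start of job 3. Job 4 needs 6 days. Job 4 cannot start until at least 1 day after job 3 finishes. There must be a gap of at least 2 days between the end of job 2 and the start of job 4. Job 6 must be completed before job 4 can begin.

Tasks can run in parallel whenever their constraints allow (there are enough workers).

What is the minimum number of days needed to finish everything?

33

Job 6 can start immediately at day 0; it finishes at day 10.
Job 1 has no prerequisites, so it starts at day 0 and finishes at day 5.
Job 8 cannot start until job 1 (finishes day 5); job 6 (finishes day 10). The controlling bound is day 10, so job 8 finishes at 10 + 4 = day 14.
Job 7 cannot begin until job 1 (finishes day 5). It runs from day 5 to 5 + 11 = day 16.
For job 2: job 1 (finishes day 5, plus 3-day gap → day 8); job 6 (finishes day 10). Taking the maximum gives a start of day 10, and it finishes at 10 + 5 = day 15.
For job 3: job 2 (finishes day 15, plus 2-day gap → day 17); job 6 (finishes day 10, plus 3-day gap → day 13). Taking the maximum gives a start of day 17, and it finishes at 17 + 5 = day 22.
Job 4 has to wait for job 3 (finishes day 22, plus 1-day gap → day 23); job 2 (finishes day 15, plus 2-day gap → day 17); job 6 (finishes day 10). The latest of these is day 23, so job 4 runs day 23 to 23 + 6 = day 29.
Job 5 cannot begin until job 4 (finishes day 29). It runs from day 29 to 29 + 4 = day 33.
All tasks are finished once the last one completes. Finish times: Job 1 at 5, Job 2 at 15, Job 3 at 22, Job 4 at 29, Job 5 at 33, Job 6 at 10, Job 7 at 16, Job 8 at 14. The latest is day 33.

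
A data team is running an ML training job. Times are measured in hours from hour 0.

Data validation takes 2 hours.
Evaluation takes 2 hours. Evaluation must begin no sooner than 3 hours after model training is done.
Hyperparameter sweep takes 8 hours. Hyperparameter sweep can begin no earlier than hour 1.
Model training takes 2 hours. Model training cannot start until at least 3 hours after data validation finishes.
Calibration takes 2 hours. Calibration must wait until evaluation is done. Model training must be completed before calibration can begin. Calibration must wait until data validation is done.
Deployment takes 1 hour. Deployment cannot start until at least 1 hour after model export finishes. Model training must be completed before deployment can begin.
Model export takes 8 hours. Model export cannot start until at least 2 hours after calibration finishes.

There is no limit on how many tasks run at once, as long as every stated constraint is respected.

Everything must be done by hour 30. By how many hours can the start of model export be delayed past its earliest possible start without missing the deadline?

4

Data validation can start immediately at hour 0; it finishes at hour 2.
Model training waits on data validation (finishes hour 2, plus 3-hour gap → hour 5), so it starts at hour 5 and finishes at 5 + 2 = hour 7.
After model training (finishes hour 7, plus 3-hour gap → hour 10), evaluation can start at hour 10 and finishes at hour 12.
For calibration: evaluation (finishes hour 12); model training (finishes hour 7); data validation (finishes hour 2). Taking the maximum gives a start of hour 12, and it finishes at 12 + 2 = hour 14.
Model export cannot begin until calibration (finishes hour 14, plus 2-hour gap → hour 16). It runs from hour 16 to 16 + 8 = hour 24.

Working backward from the deadline:
To finish by hour 30, deployment (duration 1) must start no later than hour 29.
Model export feeds into deployment (must start by hour 29, minus 1-hour gap → hour 28); so model export must finish by hour 28 and therefore start by hour 20.
So model export can start as early as hour 16 and as late as hour 20, giving 20 − 16 = 4 hours of slack.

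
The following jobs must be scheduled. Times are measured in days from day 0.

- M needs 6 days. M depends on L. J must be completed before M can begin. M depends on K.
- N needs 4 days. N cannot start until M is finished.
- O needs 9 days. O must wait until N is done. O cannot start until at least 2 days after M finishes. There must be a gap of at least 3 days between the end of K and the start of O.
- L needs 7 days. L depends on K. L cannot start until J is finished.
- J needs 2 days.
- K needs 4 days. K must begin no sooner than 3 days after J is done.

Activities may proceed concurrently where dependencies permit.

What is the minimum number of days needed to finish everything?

35

J has no prerequisites, so it starts at day 0 and finishes at day 2.
K waits on J (finishes day 2, plus 3-day gap → day 5), so it starts at day 5 and finishes at 5 + 4 = day 9.
For L: K (finishes day 9); J (finishes day 2). Taking the maximum gives a start of day 9, and it finishes at 9 + 7 = day 16.
M has to wait for L (finishes day 16); J (finishes day 2); K (finishes day 9). The latest of these is day 16, so M runs day 16 to 16 + 6 = day 22.
N cannot begin until M (finishes day 22). It runs from day 22 to 22 + 4 = day 26.
O cannot start until N (finishes day 26); M (finishes day 22, plus 2-day gap → day 24); K (finishes day 9, plus 3-day gap → day 12). The controlling bound is day 26, so O finishes at 26 + 9 = day 35.
All tasks are finished once the last one completes. Finish times: J at 2, K at 9, L at 16, M at 22, N at 26, O at 35. The latest is day 35.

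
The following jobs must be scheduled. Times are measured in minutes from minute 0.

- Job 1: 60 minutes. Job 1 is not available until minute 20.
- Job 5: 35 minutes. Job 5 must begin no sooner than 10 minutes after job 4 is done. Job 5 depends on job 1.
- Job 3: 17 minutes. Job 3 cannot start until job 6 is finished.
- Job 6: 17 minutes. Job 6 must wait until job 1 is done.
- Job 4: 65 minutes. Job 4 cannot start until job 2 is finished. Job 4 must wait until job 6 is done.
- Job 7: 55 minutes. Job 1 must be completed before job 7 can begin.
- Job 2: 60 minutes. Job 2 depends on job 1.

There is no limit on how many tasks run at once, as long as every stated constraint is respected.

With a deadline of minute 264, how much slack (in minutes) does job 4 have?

Job 1 waits on its own release at minute 20, so it starts at minute 20 and finishes at 20 + 60 = minute 80.
Job 6 waits on job 1 (finishes minute 80), so it starts at minute 80 and finishes at 80 + 17 = minute 97.
Job 2 cannot begin until job 1 (finishes minute 80). It runs from minute 80 to 80 + 60 = minute 140.
Job 4 cannot start until job 2 (finishes minute 140); job 6 (finishes minute 97). The controlling bound is minute 140, so job 4 finishes at 140 + 65 = minute 205.

Working backward from the deadline:
Job 5 must finish by minute 264; it takes 35 minutes, so it must start by 264 − 35 = minute 229.
Job 4 feeds into job 5 (must start by minute 229, minus 10-minute gap → minute 219); so job 4 must finish by minute 219 and therefore start by minute 154.
So job 4 can start as early as minute 140 and as late as minute 154, giving 154 − 140 = 14 minutes of slack.

14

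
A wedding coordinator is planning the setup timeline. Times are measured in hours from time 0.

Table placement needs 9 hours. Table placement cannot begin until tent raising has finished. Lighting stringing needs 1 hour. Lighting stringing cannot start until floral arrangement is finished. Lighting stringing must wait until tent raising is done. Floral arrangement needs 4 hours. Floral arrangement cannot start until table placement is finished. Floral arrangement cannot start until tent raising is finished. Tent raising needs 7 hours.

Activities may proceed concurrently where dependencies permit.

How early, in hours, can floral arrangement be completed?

20

Tent raising has no prerequisites, so it starts at hour 0 and finishes at hour 7.
After tent raising (finishes hour 7), table placement can start at hour 7 and finishes at hour 16.
Floral arrangement needs all of table placement (finishes hour 16); tent raising (finishes hour 7). That puts its earliest start at hour 16; it finishes at 16 + 4 = hour 20.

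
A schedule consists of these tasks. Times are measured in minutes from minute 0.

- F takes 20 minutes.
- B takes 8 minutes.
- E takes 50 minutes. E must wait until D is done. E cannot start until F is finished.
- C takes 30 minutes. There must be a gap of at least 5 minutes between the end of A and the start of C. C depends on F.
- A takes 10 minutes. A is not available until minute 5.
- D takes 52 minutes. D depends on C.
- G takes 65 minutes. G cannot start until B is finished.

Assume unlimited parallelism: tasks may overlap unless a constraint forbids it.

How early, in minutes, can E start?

Nothing blocks F, so it runs from minute 0 to minute 20.
A waits on its own release at minute 5, so it starts at minute 5 and finishes at 5 + 10 = minute 15.
For C: A (finishes minute 15, plus 5-minute gap → minute 20); F (finishes minute 20). Taking the maximum gives a start of minute 20, and it finishes at 20 + 30 = minute 50.
After C (finishes minute 50), D can start at minute 50 and finishes at minute 102.
E waits on D (finishes minute 102); F (finishes minute 20). The latest of these is minute 102, which is the earliest E can start.

102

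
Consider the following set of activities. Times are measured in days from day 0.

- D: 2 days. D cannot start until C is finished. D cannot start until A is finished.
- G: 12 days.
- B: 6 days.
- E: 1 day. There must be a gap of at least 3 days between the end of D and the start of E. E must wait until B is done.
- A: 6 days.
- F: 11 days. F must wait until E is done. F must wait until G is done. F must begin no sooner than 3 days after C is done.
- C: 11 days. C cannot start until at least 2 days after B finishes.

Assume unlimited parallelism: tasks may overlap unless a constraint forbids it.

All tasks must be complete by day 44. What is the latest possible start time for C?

16

F must finish by day 44; it takes 11 days, so it must start by 44 − 11 = day 33.
E feeds into F (must start by day 33); so E must finish by day 33 and therefore start by day 32.
D has to be done before E (must start by day 32, minus 3-day gap → day 29). That means finishing by day 29, i.e. starting by 29 − 2 = day 27.
C must finish in time for D (must start by day 27); F (must start by day 33, minus 3-day gap → day 30). The tightest is day 27, so C must start by 27 − 11 = day 16.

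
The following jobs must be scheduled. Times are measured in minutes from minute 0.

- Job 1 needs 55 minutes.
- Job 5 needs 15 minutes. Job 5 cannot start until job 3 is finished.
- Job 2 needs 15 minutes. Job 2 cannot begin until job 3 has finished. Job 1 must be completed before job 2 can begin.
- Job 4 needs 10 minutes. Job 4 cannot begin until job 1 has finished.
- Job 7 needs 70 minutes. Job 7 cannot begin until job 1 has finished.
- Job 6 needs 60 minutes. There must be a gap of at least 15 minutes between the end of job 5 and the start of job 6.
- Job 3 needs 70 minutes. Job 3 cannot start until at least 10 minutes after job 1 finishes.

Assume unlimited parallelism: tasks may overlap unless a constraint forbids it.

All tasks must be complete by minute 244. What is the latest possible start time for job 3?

Job 2 has no dependents, so it just needs to finish by minute 244. Starting by 244 − 15 = minute 229 achieves that.
Job 6 must finish by minute 244; it takes 60 minutes, so it must start by 244 − 60 = minute 184.
Since job 6 (must start by minute 184, minus 15-minute gap → minute 169) depends on it, job 5 must finish by minute 169. Backing off its 15-minute duration gives a latest start of minute 154.
For job 3: job 2 (must start by minute 229); job 5 (must start by minute 154). The most restrictive is minute 154; with a 70-minute duration, job 3 must start by minute 84.

84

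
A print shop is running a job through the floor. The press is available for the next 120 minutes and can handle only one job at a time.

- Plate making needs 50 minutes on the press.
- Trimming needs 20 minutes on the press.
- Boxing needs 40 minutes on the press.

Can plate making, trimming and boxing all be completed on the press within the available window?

Yes

Running back to back, the jobs need 50 + 20 + 40 = 110 minutes on the press.
Since 110 ≤ 120, they fit within the window.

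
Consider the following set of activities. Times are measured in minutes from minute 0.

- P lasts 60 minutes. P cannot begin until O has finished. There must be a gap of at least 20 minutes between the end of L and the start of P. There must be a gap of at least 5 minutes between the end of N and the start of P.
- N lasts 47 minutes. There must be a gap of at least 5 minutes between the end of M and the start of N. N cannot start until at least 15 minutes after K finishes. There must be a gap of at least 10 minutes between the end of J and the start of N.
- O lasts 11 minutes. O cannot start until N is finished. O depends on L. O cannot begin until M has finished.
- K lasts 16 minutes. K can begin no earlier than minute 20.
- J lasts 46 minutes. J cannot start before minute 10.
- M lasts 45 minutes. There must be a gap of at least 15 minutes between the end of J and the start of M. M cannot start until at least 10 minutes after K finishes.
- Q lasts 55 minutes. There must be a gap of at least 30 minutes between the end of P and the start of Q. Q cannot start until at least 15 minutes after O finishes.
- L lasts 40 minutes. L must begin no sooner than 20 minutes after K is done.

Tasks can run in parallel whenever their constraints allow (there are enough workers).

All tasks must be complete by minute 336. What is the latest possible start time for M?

83

To finish by minute 336, Q (duration 55) must start no later than minute 281.
P must finish before Q (must start by minute 281, minus 30-minute gap → minute 251). With a 60-minute duration, P must start by 251 − 60 = minute 191.
O must finish in time for P (must start by minute 191); Q (must start by minute 281, minus 15-minute gap → minute 266). The tightest is minute 191, so O must start by 191 − 11 = minute 180.
For N: O (must start by minute 180); P (must start by minute 191, minus 5-minute gap → minute 186). The most restrictive is minute 180; with a 47-minute duration, N must start by minute 133.
M has several dependents: N (must start by minute 133, minus 5-minute gap → minute 128); O (must start by minute 180). The earliest of those limits is minute 128, so M must start by 128 − 45 = minute 83.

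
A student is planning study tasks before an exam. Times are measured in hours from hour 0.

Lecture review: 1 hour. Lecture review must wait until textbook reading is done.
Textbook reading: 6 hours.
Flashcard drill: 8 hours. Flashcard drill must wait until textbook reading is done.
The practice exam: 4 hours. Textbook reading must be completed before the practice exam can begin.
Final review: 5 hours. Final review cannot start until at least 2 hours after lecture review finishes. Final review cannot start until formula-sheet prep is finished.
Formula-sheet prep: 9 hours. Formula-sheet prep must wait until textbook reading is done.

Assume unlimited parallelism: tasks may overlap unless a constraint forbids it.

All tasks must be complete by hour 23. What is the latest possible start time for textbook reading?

3

Nothing follows final review; the deadline of hour 23 is its only limit. It must start by 23 − 5 = hour 18.
Lecture review has to be done before final review (must start by hour 18, minus 2-hour gap → hour 16). That means finishing by hour 16, i.e. starting by 16 − 1 = hour 15.
To finish by hour 23, flashcard drill (duration 8) must start no later than hour 15.
The practice exam has no dependents, so it just needs to finish by hour 23. Starting by 23 − 4 = hour 19 achieves that.
Formula-sheet prep feeds into final review (must start by hour 18); so formula-sheet prep must finish by hour 18 and therefore start by hour 9.
Textbook reading must finish in time for lecture review (must start by hour 15); flashcard drill (must start by hour 15); the practice exam (must start by hour 19); formula-sheet prep (must start by hour 9). The tightest is hour 9, so textbook reading must start by 9 − 6 = hour 3.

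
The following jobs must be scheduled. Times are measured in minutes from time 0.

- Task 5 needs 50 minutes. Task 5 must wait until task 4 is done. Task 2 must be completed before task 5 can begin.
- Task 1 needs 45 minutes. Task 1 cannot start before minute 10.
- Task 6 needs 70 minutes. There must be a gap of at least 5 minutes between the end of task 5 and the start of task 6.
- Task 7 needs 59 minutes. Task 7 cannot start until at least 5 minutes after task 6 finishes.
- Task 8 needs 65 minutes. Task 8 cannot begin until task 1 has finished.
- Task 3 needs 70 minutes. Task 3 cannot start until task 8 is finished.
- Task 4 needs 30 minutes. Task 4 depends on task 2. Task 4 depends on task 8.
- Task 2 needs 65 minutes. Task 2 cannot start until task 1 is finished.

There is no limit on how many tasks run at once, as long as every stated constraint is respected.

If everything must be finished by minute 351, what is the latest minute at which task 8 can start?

Task 7 has no dependents, so it just needs to finish by minute 351. Starting by 351 − 59 = minute 292 achieves that.
Since task 7 (must start by minute 292, minus 5-minute gap → minute 287) depends on it, task 6 must finish by minute 287. Backing off its 70-minute duration gives a latest start of minute 217.
Task 5 feeds into task 6 (must start by minute 217, minus 5-minute gap → minute 212); so task 5 must finish by minute 212 and therefore start by minute 162.
Task 4 must finish before task 5 (must start by minute 162). With a 30-minute duration, task 4 must start by 162 − 30 = minute 132.
Task 3 has no dependents, so it just needs to finish by minute 351. Starting by 351 − 70 = minute 281 achieves that.
Task 8 feeds task 3 (must start by minute 281); task 4 (must start by minute 132). Taking the minimum, task 8 must finish by minute 132 and start by 132 − 65 = minute 67.

67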